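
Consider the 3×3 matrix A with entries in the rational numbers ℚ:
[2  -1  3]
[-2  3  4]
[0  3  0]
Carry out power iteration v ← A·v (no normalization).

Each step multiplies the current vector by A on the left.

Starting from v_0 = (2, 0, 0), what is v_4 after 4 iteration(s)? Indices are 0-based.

v_0 = (2, 0, 0).
v_1 = A·v_0 = (4, -4, 0).
v_2 = A·v_1 = (12, -20, -12).
v_3 = A·v_2 = (8, -132, -60).
v_4 = A·v_3 = (-32, -652, -396).

v_4 = (-32, -652, -396)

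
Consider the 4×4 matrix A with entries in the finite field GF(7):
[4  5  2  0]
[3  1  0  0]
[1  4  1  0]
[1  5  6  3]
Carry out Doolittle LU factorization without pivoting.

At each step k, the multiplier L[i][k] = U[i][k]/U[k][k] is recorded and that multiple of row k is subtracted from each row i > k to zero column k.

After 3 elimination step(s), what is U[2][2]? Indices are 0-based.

Step 1: pivot at (0,0) is 4.
  row1 ← row1 − (6)·row0  ⇒  L[1][0]=6, U row1=(0, 6, 2, 0)
  row2 ← row2 − (2)·row0  ⇒  L[2][0]=2, U row2=(0, 1, 4, 0)
  row3 ← row3 − (2)·row0  ⇒  L[3][0]=2, U row3=(0, 2, 2, 3)
Step 2: pivot at (1,1) is 6.
  row2 ← row2 − (6)·row1  ⇒  L[2][1]=6, U row2=(0, 0, 6, 0)
  row3 ← row3 − (5)·row1  ⇒  L[3][1]=5, U row3=(0, 0, 6, 3)
Step 3: pivot at (2,2) is 6.
  row3 ← row3 − (1)·row2  ⇒  L[3][2]=1, U row3=(0, 0, 0, 3)

U[2][2] = 6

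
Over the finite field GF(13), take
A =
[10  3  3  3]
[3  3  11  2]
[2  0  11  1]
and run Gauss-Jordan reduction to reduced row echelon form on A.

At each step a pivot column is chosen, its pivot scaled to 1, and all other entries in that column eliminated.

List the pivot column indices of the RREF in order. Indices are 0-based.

pivot(0,0)=10: scale R0 → (1, 12, 12, 12)
  clear (1,0): R1 −= (3)R0 → (0, 6, 1, 5)
  clear (2,0): R2 −= (2)R0 → (0, 2, 0, 3)
pivot(1,1)=6: scale R1 → (0, 1, 11, 3)
  clear (0,1): R0 −= (12)R1 → (1, 0, 10, 2)
  clear (2,1): R2 −= (2)R1 → (0, 0, 4, 10)
pivot(2,2)=4: scale R2 → (0, 0, 1, 9)
  clear (0,2): R0 −= (10)R2 → (1, 0, 0, 3)
  clear (1,2): R1 −= (11)R2 → (0, 1, 0, 8)

pivot columns: 0, 1, 2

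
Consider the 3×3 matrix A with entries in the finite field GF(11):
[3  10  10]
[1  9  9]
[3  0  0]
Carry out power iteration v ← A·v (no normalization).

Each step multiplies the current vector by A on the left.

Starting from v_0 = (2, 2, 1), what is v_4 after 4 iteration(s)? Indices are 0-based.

v_4 = (5, 0, 6)

v_0 = (2, 2, 1).
v_1 = A·v_0 = (3, 7, 6).
v_2 = A·v_1 = (7, 10, 9).
v_3 = A·v_2 = (2, 2, 10).
v_4 = A·v_3 = (5, 0, 6).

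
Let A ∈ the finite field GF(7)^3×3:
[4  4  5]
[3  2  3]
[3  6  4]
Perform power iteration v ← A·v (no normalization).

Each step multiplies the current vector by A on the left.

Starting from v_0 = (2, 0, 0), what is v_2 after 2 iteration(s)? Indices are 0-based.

v_0 = (2, 0, 0).
v_1 = A·v_0 = (1, 6, 6).
v_2 = A·v_1 = (2, 5, 0).

v_2 = (2, 5, 0)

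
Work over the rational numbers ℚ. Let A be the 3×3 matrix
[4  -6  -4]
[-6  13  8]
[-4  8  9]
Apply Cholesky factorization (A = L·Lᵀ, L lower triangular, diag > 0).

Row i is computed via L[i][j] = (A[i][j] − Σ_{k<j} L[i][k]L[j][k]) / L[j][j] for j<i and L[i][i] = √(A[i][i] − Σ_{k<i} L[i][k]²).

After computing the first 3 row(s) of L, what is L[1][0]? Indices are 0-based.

Step 1: L[0][0] = √(4) = 2.
  L[1][0] = (-6) / L[0][0] = -3.
Step 2: L[1][1] = √(4) = 2.
  L[2][0] = (-4) / L[0][0] = -2.
  L[2][1] = (2) / L[1][1] = 1.
Step 3: L[2][2] = √(4) = 2.

L[1][0] = -3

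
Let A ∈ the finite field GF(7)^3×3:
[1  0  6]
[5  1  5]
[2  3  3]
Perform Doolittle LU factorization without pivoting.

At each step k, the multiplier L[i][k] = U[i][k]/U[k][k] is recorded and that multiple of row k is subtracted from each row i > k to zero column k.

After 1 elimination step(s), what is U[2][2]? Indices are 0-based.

U[2][2] = 5

Step 1: pivot at (0,0) is 1.
  row1 ← row1 − (5)·row0  ⇒  L[1][0]=5, U row1=(0, 1, 3)
  row2 ← row2 − (2)·row0  ⇒  L[2][0]=2, U row2=(0, 3, 5)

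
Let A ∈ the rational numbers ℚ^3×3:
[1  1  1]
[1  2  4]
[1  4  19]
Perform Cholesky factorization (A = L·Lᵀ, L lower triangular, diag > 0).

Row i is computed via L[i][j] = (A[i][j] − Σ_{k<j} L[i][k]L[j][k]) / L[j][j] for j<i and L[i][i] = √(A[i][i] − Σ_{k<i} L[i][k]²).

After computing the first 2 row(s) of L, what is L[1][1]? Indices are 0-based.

L[1][1] = 1

Step 1: L[0][0] = √(1) = 1.
  L[1][0] = (1) / L[0][0] = 1.
Step 2: L[1][1] = √(1) = 1.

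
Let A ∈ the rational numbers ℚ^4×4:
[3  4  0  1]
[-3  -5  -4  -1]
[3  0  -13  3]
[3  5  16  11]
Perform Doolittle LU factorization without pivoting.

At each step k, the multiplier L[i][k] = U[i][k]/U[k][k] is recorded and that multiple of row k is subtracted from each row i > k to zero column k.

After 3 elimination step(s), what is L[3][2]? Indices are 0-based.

L[3][2] = 4

k=0: U[0][0]=3
  eliminate (1,0): mult=-1, new row 1: (0, -1, -4, 0); set L[1][0]=-1
  eliminate (2,0): mult=1, new row 2: (0, -4, -13, 2); set L[2][0]=1
  eliminate (3,0): mult=1, new row 3: (0, 1, 16, 10); set L[3][0]=1
k=1: U[1][1]=-1
  eliminate (2,1): mult=4, new row 2: (0, 0, 3, 2); set L[2][1]=4
  eliminate (3,1): mult=-1, new row 3: (0, 0, 12, 10); set L[3][1]=-1
k=2: U[2][2]=3
  eliminate (3,2): mult=4, new row 3: (0, 0, 0, 2); set L[3][2]=4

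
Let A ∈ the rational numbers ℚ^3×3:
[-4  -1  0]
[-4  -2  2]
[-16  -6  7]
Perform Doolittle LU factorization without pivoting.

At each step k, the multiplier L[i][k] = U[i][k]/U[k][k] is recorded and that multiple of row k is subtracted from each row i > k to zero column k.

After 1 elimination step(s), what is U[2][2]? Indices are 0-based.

Step 1: pivot at (0,0) is -4.
  row1 ← row1 − (1)·row0  ⇒  L[1][0]=1, U row1=(0, -1, 2)
  row2 ← row2 − (4)·row0  ⇒  L[2][0]=4, U row2=(0, -2, 7)

U[2][2] = 7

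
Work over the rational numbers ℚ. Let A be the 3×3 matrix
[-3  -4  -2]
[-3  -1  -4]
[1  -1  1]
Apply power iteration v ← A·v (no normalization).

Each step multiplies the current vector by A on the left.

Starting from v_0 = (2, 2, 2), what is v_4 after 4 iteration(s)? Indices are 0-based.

v_4 = (3282, 1966, -134)

v_0 = (2, 2, 2).
v_1 = A·v_0 = (-18, -16, 2).
v_2 = A·v_1 = (114, 62, 0).
v_3 = A·v_2 = (-590, -404, 52).
v_4 = A·v_3 = (3282, 1966, -134).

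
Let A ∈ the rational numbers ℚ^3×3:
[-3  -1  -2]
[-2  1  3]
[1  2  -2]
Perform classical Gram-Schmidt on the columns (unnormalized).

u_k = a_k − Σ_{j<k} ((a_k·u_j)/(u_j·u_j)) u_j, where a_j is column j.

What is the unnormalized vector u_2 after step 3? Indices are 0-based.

Step 1: u_0 = a_0 = (-3, -2, 1).
Step 2: u_1 = a_1 − (3/14)·u_0 = (-5/14, 10/7, 25/14).
Step 3: u_2 = a_2 − (-1/7)·u_0 − (4/15)·u_1 = (-7/3, 7/3, -7/3).

u_2 = (-7/3, 7/3, -7/3)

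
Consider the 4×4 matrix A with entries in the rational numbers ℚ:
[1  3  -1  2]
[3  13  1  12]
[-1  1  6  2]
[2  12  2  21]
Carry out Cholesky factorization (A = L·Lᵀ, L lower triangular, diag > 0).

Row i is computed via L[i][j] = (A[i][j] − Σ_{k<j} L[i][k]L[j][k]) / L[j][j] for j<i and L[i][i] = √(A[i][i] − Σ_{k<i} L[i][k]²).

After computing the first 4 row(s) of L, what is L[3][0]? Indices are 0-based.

Step 1: L[0][0] = √(1) = 1.
  L[1][0] = (3) / L[0][0] = 3.
Step 2: L[1][1] = √(4) = 2.
  L[2][0] = (-1) / L[0][0] = -1.
  L[2][1] = (4) / L[1][1] = 2.
Step 3: L[2][2] = √(1) = 1.
  L[3][0] = (2) / L[0][0] = 2.
  L[3][1] = (6) / L[1][1] = 3.
  L[3][2] = (-2) / L[2][2] = -2.
Step 4: L[3][3] = √(4) = 2.

L[3][0] = 2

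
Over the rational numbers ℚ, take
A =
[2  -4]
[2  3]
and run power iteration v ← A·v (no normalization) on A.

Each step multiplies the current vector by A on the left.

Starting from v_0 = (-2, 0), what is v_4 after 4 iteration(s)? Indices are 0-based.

v_0 = (-2, 0).
v_1 = A·v_0 = (-4, -4).
v_2 = A·v_1 = (8, -20).
v_3 = A·v_2 = (96, -44).
v_4 = A·v_3 = (368, 60).

v_4 = (368, 60)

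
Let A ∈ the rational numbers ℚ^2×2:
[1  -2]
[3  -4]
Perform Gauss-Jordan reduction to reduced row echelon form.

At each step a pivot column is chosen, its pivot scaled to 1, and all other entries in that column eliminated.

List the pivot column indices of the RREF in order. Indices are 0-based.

pivot columns: 0, 1

[1] R0 /= 1  ⇒  (1, -2)
     R1 -= 3·R0  ⇒  (0, 2)
[2] R1 /= 2  ⇒  (0, 1)
     R0 -= -2·R1  ⇒  (1, 0)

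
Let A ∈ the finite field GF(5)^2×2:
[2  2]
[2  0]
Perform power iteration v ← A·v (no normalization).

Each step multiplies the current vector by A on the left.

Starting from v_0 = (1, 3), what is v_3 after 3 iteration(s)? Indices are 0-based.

v_3 = (2, 0)

v_0 = (1, 3).
v_1 = A·v_0 = (3, 2).
v_2 = A·v_1 = (0, 1).
v_3 = A·v_2 = (2, 0).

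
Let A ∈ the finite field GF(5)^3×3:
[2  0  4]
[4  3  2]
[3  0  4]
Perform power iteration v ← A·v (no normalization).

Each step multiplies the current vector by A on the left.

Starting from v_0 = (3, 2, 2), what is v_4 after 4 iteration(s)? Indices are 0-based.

v_0 = (3, 2, 2).
v_1 = A·v_0 = (4, 2, 2).
v_2 = A·v_1 = (1, 1, 0).
v_3 = A·v_2 = (2, 2, 3).
v_4 = A·v_3 = (1, 0, 3).

v_4 = (1, 0, 3)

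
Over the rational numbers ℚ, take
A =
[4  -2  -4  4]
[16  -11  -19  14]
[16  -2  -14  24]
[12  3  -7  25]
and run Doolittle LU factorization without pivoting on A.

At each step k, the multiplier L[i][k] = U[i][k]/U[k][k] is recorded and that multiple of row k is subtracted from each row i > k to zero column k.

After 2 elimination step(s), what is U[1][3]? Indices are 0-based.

Step 1: pivot at (0,0) is 4.
  row1 ← row1 − (4)·row0  ⇒  L[1][0]=4, U row1=(0, -3, -3, -2)
  row2 ← row2 − (4)·row0  ⇒  L[2][0]=4, U row2=(0, 6, 2, 8)
  row3 ← row3 − (3)·row0  ⇒  L[3][0]=3, U row3=(0, 9, 5, 13)
Step 2: pivot at (1,1) is -3.
  row2 ← row2 − (-2)·row1  ⇒  L[2][1]=-2, U row2=(0, 0, -4, 4)
  row3 ← row3 − (-3)·row1  ⇒  L[3][1]=-3, U row3=(0, 0, -4, 7)

U[1][3] = -2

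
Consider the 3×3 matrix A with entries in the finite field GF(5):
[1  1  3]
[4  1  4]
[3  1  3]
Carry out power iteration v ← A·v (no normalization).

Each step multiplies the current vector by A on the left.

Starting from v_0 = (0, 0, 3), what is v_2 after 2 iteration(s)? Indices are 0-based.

v_2 = (3, 4, 1)

v_0 = (0, 0, 3).
v_1 = A·v_0 = (4, 2, 4).
v_2 = A·v_1 = (3, 4, 1).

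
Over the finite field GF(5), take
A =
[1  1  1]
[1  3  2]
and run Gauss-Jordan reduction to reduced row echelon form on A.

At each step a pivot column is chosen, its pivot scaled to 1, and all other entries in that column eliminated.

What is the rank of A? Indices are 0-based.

[1] R0 /= 1  ⇒  (1, 1, 1)
     R1 -= 1·R0  ⇒  (0, 2, 1)
[2] R1 /= 2  ⇒  (0, 1, 3)
     R0 -= 1·R1  ⇒  (1, 0, 3)

rank = 2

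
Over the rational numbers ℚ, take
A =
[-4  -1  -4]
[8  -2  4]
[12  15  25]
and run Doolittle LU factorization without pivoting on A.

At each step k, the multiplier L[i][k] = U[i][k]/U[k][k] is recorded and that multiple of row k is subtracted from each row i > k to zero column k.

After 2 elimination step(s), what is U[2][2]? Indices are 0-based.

Step 1: pivot at (0,0) is -4.
  row1 ← row1 − (-2)·row0  ⇒  L[1][0]=-2, U row1=(0, -4, -4)
  row2 ← row2 − (-3)·row0  ⇒  L[2][0]=-3, U row2=(0, 12, 13)
Step 2: pivot at (1,1) is -4.
  row2 ← row2 − (-3)·row1  ⇒  L[2][1]=-3, U row2=(0, 0, 1)

U[2][2] = 1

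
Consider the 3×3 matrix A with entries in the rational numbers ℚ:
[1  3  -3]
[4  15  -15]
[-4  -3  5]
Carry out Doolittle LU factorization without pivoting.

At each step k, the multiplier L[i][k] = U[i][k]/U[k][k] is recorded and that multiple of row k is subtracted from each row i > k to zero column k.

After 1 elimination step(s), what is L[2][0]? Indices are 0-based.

L[2][0] = -4

k=0: U[0][0]=1
  eliminate (1,0): mult=4, new row 1: (0, 3, -3); set L[1][0]=4
  eliminate (2,0): mult=-4, new row 2: (0, 9, -7); set L[2][0]=-4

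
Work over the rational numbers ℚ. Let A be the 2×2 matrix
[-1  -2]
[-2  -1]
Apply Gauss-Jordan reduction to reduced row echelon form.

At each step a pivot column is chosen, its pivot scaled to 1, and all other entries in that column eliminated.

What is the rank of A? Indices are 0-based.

rank = 2

[1] R0 /= -1  ⇒  (1, 2)
     R1 -= -2·R0  ⇒  (0, 3)
[2] R1 /= 3  ⇒  (0, 1)
     R0 -= 2·R1  ⇒  (1, 0)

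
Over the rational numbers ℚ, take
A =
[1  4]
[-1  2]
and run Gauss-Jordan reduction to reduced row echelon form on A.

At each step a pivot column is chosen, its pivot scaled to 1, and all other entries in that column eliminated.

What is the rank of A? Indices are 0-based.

rank = 2

pivot(0,0)=1: scale R0 → (1, 4)
  clear (1,0): R1 −= (-1)R0 → (0, 6)
pivot(1,1)=6: scale R1 → (0, 1)
  clear (0,1): R0 −= (4)R1 → (1, 0)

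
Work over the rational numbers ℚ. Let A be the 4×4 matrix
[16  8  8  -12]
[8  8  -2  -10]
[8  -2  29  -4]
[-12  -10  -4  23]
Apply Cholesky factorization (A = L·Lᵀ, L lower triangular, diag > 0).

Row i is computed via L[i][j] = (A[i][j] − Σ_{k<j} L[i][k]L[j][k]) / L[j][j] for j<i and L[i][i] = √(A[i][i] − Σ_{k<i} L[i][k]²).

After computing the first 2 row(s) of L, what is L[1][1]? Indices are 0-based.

Step 1: L[0][0] = √(16) = 4.
  L[1][0] = (8) / L[0][0] = 2.
Step 2: L[1][1] = √(4) = 2.

L[1][1] = 2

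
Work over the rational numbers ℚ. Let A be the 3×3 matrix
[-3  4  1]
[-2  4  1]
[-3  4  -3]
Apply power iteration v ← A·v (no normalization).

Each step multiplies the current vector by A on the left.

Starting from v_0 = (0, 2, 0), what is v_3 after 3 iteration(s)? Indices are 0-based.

v_0 = (0, 2, 0).
v_1 = A·v_0 = (8, 8, 8).
v_2 = A·v_1 = (16, 24, -16).
v_3 = A·v_2 = (32, 48, 96).

v_3 = (32, 48, 96)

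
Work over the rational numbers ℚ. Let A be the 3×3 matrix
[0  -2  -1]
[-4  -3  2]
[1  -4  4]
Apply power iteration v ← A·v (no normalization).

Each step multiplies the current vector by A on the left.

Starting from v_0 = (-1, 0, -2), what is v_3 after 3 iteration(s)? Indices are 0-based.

v_0 = (-1, 0, -2).
v_1 = A·v_0 = (2, 0, -9).
v_2 = A·v_1 = (9, -26, -34).
v_3 = A·v_2 = (86, -26, -23).

v_3 = (86, -26, -23)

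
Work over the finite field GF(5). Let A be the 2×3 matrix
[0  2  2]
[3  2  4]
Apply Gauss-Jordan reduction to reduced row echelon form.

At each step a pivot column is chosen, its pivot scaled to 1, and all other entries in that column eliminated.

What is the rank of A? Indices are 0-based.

[1] R0 <-> R1
[1] R0 /= 3  ⇒  (1, 4, 3)
[2] R1 /= 2  ⇒  (0, 1, 1)
     R0 -= 4·R1  ⇒  (1, 0, 4)

rank = 2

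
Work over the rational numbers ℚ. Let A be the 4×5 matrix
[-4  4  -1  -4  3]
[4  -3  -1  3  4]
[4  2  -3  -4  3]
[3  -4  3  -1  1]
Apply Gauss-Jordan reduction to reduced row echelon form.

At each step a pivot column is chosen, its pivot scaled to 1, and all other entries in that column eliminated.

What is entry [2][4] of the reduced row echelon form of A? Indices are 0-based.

M[2][4] = -401/79

step 1: normalize row 0 (÷-4) = (1, -1, 1/4, 1, -3/4)
  row 1: subtract 4×row0 = (0, 1, -2, -1, 7)
  row 2: subtract 4×row0 = (0, 6, -4, -8, 6)
  row 3: subtract 3×row0 = (0, -1, 9/4, -4, 13/4)
step 2: normalize row 1 (÷1) = (0, 1, -2, -1, 7)
  row 0: subtract -1×row1 = (1, 0, -7/4, 0, 25/4)
  row 2: subtract 6×row1 = (0, 0, 8, -2, -36)
  row 3: subtract -1×row1 = (0, 0, 1/4, -5, 41/4)
step 3: normalize row 2 (÷8) = (0, 0, 1, -1/4, -9/2)
  row 0: subtract -7/4×row2 = (1, 0, 0, -7/16, -13/8)
  row 1: subtract -2×row2 = (0, 1, 0, -3/2, -2)
  row 3: subtract 1/4×row2 = (0, 0, 0, -79/16, 91/8)
step 4: normalize row 3 (÷-79/16) = (0, 0, 0, 1, -182/79)
  row 0: subtract -7/16×row3 = (1, 0, 0, 0, -208/79)
  row 1: subtract -3/2×row3 = (0, 1, 0, 0, -431/79)
  row 2: subtract -1/4×row3 = (0, 0, 1, 0, -401/79)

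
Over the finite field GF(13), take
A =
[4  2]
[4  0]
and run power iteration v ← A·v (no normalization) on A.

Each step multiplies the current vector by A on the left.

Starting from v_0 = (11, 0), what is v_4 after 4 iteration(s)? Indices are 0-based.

v_4 = (9, 3)

v_0 = (11, 0).
v_1 = A·v_0 = (5, 5).
v_2 = A·v_1 = (4, 7).
v_3 = A·v_2 = (4, 3).
v_4 = A·v_3 = (9, 3).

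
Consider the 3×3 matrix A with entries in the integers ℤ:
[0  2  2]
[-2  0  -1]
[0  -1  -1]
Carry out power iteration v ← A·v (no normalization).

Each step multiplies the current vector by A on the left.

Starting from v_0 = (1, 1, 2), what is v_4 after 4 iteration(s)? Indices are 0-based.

v_4 = (46, 6, -23)

v_0 = (1, 1, 2).
v_1 = A·v_0 = (6, -4, -3).
v_2 = A·v_1 = (-14, -9, 7).
v_3 = A·v_2 = (-4, 21, 2).
v_4 = A·v_3 = (46, 6, -23).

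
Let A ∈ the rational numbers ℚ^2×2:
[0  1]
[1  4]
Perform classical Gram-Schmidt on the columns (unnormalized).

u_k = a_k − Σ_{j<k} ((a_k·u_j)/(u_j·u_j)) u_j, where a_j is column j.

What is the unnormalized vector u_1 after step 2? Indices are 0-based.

u_1 = (1, 0)

Step 1: u_0 = a_0 = (0, 1).
Step 2: u_1 = a_1 − (4)·u_0 = (1, 0).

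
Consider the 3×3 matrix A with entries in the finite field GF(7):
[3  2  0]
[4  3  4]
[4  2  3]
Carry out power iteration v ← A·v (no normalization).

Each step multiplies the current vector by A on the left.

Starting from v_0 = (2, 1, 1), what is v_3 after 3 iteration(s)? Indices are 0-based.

v_0 = (2, 1, 1).
v_1 = A·v_0 = (1, 1, 6).
v_2 = A·v_1 = (5, 3, 3).
v_3 = A·v_2 = (0, 6, 0).

v_3 = (0, 6, 0)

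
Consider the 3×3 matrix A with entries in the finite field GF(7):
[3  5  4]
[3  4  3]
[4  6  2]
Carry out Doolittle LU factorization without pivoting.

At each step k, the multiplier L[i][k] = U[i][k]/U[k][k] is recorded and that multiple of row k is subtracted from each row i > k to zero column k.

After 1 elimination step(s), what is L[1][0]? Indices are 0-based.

L[1][0] = 1

[col 0] pivot 3
  R1 -= 1*R0 → (0, 6, 6)  (L[1][0] := 1)
  R2 -= 6*R0 → (0, 4, 6)  (L[2][0] := 6)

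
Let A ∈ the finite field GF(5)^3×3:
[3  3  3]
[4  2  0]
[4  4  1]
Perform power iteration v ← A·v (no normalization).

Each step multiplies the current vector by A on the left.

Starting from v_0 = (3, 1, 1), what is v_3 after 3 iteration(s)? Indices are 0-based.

v_3 = (2, 3, 2)

v_0 = (3, 1, 1).
v_1 = A·v_0 = (0, 4, 2).
v_2 = A·v_1 = (3, 3, 3).
v_3 = A·v_2 = (2, 3, 2).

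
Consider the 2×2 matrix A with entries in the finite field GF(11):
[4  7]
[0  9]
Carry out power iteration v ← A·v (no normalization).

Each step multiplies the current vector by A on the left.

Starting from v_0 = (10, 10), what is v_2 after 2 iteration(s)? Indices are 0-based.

v_2 = (3, 7)

v_0 = (10, 10).
v_1 = A·v_0 = (0, 2).
v_2 = A·v_1 = (3, 7).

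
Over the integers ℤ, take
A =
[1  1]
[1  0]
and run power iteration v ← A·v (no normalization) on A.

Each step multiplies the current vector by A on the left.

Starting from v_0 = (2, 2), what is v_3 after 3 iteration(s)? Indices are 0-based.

v_3 = (10, 6)

v_0 = (2, 2).
v_1 = A·v_0 = (4, 2).
v_2 = A·v_1 = (6, 4).
v_3 = A·v_2 = (10, 6).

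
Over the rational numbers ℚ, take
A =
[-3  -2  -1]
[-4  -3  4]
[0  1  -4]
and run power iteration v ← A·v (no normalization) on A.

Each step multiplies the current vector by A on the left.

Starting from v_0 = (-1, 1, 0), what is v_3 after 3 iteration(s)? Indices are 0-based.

v_3 = (27, 21, 9)

v_0 = (-1, 1, 0).
v_1 = A·v_0 = (1, 1, 1).
v_2 = A·v_1 = (-6, -3, -3).
v_3 = A·v_2 = (27, 21, 9).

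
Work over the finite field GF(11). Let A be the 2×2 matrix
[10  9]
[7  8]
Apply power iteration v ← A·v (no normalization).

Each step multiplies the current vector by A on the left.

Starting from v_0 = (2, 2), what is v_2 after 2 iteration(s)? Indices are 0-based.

v_2 = (1, 0)

v_0 = (2, 2).
v_1 = A·v_0 = (5, 8).
v_2 = A·v_1 = (1, 0).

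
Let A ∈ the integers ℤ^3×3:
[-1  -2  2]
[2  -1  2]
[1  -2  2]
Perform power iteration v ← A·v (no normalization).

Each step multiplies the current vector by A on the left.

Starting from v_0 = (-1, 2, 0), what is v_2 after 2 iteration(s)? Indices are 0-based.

v_0 = (-1, 2, 0).
v_1 = A·v_0 = (-3, -4, -5).
v_2 = A·v_1 = (1, -12, -5).

v_2 = (1, -12, -5)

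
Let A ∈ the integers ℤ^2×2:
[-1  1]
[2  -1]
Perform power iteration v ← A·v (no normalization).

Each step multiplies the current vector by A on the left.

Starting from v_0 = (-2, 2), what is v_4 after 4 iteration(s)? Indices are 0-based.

v_4 = (-58, 82)

v_0 = (-2, 2).
v_1 = A·v_0 = (4, -6).
v_2 = A·v_1 = (-10, 14).
v_3 = A·v_2 = (24, -34).
v_4 = A·v_3 = (-58, 82).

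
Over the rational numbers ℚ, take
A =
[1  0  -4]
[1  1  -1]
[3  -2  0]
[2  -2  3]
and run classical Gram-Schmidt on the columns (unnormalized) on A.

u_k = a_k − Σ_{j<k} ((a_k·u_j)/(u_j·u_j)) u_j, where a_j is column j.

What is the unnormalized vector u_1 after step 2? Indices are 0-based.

Step 1: u_0 = a_0 = (1, 1, 3, 2).
Step 2: u_1 = a_1 − (-3/5)·u_0 = (3/5, 8/5, -1/5, -4/5).

u_1 = (3/5, 8/5, -1/5, -4/5)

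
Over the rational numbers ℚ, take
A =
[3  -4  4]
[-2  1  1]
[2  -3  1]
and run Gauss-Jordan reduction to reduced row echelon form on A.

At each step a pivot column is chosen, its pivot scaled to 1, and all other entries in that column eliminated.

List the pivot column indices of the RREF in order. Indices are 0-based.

pivot columns: 0, 1, 2

pivot(0,0)=3: scale R0 → (1, -4/3, 4/3)
  clear (1,0): R1 −= (-2)R0 → (0, -5/3, 11/3)
  clear (2,0): R2 −= (2)R0 → (0, -1/3, -5/3)
pivot(1,1)=-5/3: scale R1 → (0, 1, -11/5)
  clear (0,1): R0 −= (-4/3)R1 → (1, 0, -8/5)
  clear (2,1): R2 −= (-1/3)R1 → (0, 0, -12/5)
pivot(2,2)=-12/5: scale R2 → (0, 0, 1)
  clear (0,2): R0 −= (-8/5)R2 → (1, 0, 0)
  clear (1,2): R1 −= (-11/5)R2 → (0, 1, 0)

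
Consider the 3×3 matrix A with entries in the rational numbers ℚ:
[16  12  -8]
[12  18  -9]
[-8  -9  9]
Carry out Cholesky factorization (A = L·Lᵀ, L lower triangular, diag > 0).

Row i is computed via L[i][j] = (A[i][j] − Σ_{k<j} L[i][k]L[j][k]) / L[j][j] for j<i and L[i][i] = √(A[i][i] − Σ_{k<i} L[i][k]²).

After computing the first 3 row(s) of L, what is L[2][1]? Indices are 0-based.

Step 1: L[0][0] = √(16) = 4.
  L[1][0] = (12) / L[0][0] = 3.
Step 2: L[1][1] = √(9) = 3.
  L[2][0] = (-8) / L[0][0] = -2.
  L[2][1] = (-3) / L[1][1] = -1.
Step 3: L[2][2] = √(4) = 2.

L[2][1] = -1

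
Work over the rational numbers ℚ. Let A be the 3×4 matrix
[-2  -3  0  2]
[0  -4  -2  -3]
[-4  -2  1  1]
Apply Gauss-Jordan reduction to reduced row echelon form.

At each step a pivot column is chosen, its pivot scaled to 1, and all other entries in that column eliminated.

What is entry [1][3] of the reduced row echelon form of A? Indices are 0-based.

[1] R0 /= -2  ⇒  (1, 3/2, 0, -1)
     R2 -= -4·R0  ⇒  (0, 4, 1, -3)
[2] R1 /= -4  ⇒  (0, 1, 1/2, 3/4)
     R0 -= 3/2·R1  ⇒  (1, 0, -3/4, -17/8)
     R2 -= 4·R1  ⇒  (0, 0, -1, -6)
[3] R2 /= -1  ⇒  (0, 0, 1, 6)
     R0 -= -3/4·R2  ⇒  (1, 0, 0, 19/8)
     R1 -= 1/2·R2  ⇒  (0, 1, 0, -9/4)

M[1][3] = -9/4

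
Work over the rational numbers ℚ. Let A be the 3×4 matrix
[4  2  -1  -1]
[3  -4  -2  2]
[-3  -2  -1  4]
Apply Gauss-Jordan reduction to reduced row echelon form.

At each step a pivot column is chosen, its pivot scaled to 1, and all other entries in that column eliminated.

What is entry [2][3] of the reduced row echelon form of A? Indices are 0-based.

M[2][3] = -11/6

[1] R0 /= 4  ⇒  (1, 1/2, -1/4, -1/4)
     R1 -= 3·R0  ⇒  (0, -11/2, -5/4, 11/4)
     R2 -= -3·R0  ⇒  (0, -1/2, -7/4, 13/4)
[2] R1 /= -11/2  ⇒  (0, 1, 5/22, -1/2)
     R0 -= 1/2·R1  ⇒  (1, 0, -4/11, 0)
     R2 -= -1/2·R1  ⇒  (0, 0, -18/11, 3)
[3] R2 /= -18/11  ⇒  (0, 0, 1, -11/6)
     R0 -= -4/11·R2  ⇒  (1, 0, 0, -2/3)
     R1 -= 5/22·R2  ⇒  (0, 1, 0, -1/12)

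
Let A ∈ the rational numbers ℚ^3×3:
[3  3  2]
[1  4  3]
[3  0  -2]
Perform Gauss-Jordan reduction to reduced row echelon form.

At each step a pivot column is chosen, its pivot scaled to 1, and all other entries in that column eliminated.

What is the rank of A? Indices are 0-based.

rank = 3

pivot(0,0)=3: scale R0 → (1, 1, 2/3)
  clear (1,0): R1 −= (1)R0 → (0, 3, 7/3)
  clear (2,0): R2 −= (3)R0 → (0, -3, -4)
pivot(1,1)=3: scale R1 → (0, 1, 7/9)
  clear (0,1): R0 −= (1)R1 → (1, 0, -1/9)
  clear (2,1): R2 −= (-3)R1 → (0, 0, -5/3)
pivot(2,2)=-5/3: scale R2 → (0, 0, 1)
  clear (0,2): R0 −= (-1/9)R2 → (1, 0, 0)
  clear (1,2): R1 −= (7/9)R2 → (0, 1, 0)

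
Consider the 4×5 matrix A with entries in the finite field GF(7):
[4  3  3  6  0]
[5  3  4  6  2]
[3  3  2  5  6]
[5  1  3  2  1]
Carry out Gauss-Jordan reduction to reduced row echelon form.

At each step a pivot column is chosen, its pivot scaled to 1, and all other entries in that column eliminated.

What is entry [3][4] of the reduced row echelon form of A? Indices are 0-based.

M[3][4] = 6

step 1: normalize row 0 (÷4) = (1, 6, 6, 5, 0)
  row 1: subtract 5×row0 = (0, 1, 2, 2, 2)
  row 2: subtract 3×row0 = (0, 6, 5, 4, 6)
  row 3: subtract 5×row0 = (0, 6, 1, 5, 1)
step 2: normalize row 1 (÷1) = (0, 1, 2, 2, 2)
  row 0: subtract 6×row1 = (1, 0, 1, 0, 2)
  row 2: subtract 6×row1 = (0, 0, 0, 6, 1)
  row 3: subtract 6×row1 = (0, 0, 3, 0, 3)
step 3: exchange rows 2,3
step 3: normalize row 2 (÷3) = (0, 0, 1, 0, 1)
  row 0: subtract 1×row2 = (1, 0, 0, 0, 1)
  row 1: subtract 2×row2 = (0, 1, 0, 2, 0)
step 4: normalize row 3 (÷6) = (0, 0, 0, 1, 6)
  row 1: subtract 2×row3 = (0, 1, 0, 0, 2)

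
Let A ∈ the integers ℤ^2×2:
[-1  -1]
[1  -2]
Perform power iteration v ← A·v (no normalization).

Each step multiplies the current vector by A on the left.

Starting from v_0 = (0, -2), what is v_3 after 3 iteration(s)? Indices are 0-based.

v_3 = (12, 6)

v_0 = (0, -2).
v_1 = A·v_0 = (2, 4).
v_2 = A·v_1 = (-6, -6).
v_3 = A·v_2 = (12, 6).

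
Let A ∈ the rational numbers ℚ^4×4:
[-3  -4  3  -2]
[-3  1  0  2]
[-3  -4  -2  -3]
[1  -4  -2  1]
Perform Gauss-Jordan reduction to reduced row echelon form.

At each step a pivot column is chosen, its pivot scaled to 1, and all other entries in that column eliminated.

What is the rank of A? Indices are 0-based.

step 1: normalize row 0 (÷-3) = (1, 4/3, -1, 2/3)
  row 1: subtract -3×row0 = (0, 5, -3, 4)
  row 2: subtract -3×row0 = (0, 0, -5, -1)
  row 3: subtract 1×row0 = (0, -16/3, -1, 1/3)
step 2: normalize row 1 (÷5) = (0, 1, -3/5, 4/5)
  row 0: subtract 4/3×row1 = (1, 0, -1/5, -2/5)
  row 3: subtract -16/3×row1 = (0, 0, -21/5, 23/5)
step 3: normalize row 2 (÷-5) = (0, 0, 1, 1/5)
  row 0: subtract -1/5×row2 = (1, 0, 0, -9/25)
  row 1: subtract -3/5×row2 = (0, 1, 0, 23/25)
  row 3: subtract -21/5×row2 = (0, 0, 0, 136/25)
step 4: normalize row 3 (÷136/25) = (0, 0, 0, 1)
  row 0: subtract -9/25×row3 = (1, 0, 0, 0)
  row 1: subtract 23/25×row3 = (0, 1, 0, 0)
  row 2: subtract 1/5×row3 = (0, 0, 1, 0)

rank = 4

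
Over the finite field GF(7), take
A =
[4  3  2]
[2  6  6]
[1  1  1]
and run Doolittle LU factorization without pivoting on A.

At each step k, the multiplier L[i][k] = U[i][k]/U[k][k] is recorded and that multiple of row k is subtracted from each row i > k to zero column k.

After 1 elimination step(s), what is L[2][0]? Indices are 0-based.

L[2][0] = 2

[col 0] pivot 4
  R1 -= 4*R0 → (0, 1, 5)  (L[1][0] := 4)
  R2 -= 2*R0 → (0, 2, 4)  (L[2][0] := 2)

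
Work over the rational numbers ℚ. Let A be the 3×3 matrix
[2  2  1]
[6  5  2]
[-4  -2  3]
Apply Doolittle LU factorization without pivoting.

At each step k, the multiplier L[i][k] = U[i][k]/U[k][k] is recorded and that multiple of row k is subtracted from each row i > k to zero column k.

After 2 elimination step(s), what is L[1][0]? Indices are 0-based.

k=0: U[0][0]=2
  eliminate (1,0): mult=3, new row 1: (0, -1, -1); set L[1][0]=3
  eliminate (2,0): mult=-2, new row 2: (0, 2, 5); set L[2][0]=-2
k=1: U[1][1]=-1
  eliminate (2,1): mult=-2, new row 2: (0, 0, 3); set L[2][1]=-2

L[1][0] = 3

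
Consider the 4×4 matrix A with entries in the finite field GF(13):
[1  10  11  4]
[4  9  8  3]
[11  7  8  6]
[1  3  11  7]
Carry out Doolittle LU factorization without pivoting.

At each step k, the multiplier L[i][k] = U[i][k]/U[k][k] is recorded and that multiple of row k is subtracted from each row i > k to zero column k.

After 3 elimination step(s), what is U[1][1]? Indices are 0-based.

[col 0] pivot 1
  R1 -= 4*R0 → (0, 8, 3, 0)  (L[1][0] := 4)
  R2 -= 11*R0 → (0, 1, 4, 1)  (L[2][0] := 11)
  R3 -= 1*R0 → (0, 6, 0, 3)  (L[3][0] := 1)
[col 1] pivot 8
  R2 -= 5*R1 → (0, 0, 2, 1)  (L[2][1] := 5)
  R3 -= 4*R1 → (0, 0, 1, 3)  (L[3][1] := 4)
[col 2] pivot 2
  R3 -= 7*R2 → (0, 0, 0, 9)  (L[3][2] := 7)

U[1][1] = 8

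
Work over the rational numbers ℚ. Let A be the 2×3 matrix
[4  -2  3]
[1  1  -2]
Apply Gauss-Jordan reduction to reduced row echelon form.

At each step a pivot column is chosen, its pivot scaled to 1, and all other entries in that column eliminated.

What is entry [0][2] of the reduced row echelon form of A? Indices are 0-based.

[1] R0 /= 4  ⇒  (1, -1/2, 3/4)
     R1 -= 1·R0  ⇒  (0, 3/2, -11/4)
[2] R1 /= 3/2  ⇒  (0, 1, -11/6)
     R0 -= -1/2·R1  ⇒  (1, 0, -1/6)

M[0][2] = -1/6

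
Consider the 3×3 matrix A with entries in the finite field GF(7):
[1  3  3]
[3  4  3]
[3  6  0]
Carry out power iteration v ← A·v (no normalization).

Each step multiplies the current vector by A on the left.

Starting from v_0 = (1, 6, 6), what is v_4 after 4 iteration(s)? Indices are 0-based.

v_4 = (0, 1, 0)

v_0 = (1, 6, 6).
v_1 = A·v_0 = (2, 3, 4).
v_2 = A·v_1 = (2, 2, 3).
v_3 = A·v_2 = (3, 2, 4).
v_4 = A·v_3 = (0, 1, 0).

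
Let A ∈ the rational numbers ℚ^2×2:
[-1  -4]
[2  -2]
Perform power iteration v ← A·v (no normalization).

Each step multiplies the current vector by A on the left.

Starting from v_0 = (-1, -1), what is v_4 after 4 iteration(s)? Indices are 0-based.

v_0 = (-1, -1).
v_1 = A·v_0 = (5, 0).
v_2 = A·v_1 = (-5, 10).
v_3 = A·v_2 = (-35, -30).
v_4 = A·v_3 = (155, -10).

v_4 = (155, -10)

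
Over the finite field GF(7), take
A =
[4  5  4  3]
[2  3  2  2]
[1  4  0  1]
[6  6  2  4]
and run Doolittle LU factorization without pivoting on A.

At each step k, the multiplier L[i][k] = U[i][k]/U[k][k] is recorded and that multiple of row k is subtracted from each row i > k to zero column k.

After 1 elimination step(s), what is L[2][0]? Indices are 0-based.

k=0: U[0][0]=4
  eliminate (1,0): mult=4, new row 1: (0, 4, 0, 4); set L[1][0]=4
  eliminate (2,0): mult=2, new row 2: (0, 1, 6, 2); set L[2][0]=2
  eliminate (3,0): mult=5, new row 3: (0, 2, 3, 3); set L[3][0]=5

L[2][0] = 2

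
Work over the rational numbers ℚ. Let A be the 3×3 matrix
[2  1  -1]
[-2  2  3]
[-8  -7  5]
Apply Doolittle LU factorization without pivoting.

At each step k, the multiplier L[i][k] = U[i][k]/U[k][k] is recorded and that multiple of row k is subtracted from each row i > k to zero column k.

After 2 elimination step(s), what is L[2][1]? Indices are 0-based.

L[2][1] = -1

[col 0] pivot 2
  R1 -= -1*R0 → (0, 3, 2)  (L[1][0] := -1)
  R2 -= -4*R0 → (0, -3, 1)  (L[2][0] := -4)
[col 1] pivot 3
  R2 -= -1*R1 → (0, 0, 3)  (L[2][1] := -1)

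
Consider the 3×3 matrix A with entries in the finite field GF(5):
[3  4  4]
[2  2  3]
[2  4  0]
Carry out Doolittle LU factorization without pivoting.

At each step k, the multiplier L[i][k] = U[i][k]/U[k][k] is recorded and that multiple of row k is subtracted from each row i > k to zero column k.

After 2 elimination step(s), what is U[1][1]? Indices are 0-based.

U[1][1] = 1

[col 0] pivot 3
  R1 -= 4*R0 → (0, 1, 2)  (L[1][0] := 4)
  R2 -= 4*R0 → (0, 3, 4)  (L[2][0] := 4)
[col 1] pivot 1
  R2 -= 3*R1 → (0, 0, 3)  (L[2][1] := 3)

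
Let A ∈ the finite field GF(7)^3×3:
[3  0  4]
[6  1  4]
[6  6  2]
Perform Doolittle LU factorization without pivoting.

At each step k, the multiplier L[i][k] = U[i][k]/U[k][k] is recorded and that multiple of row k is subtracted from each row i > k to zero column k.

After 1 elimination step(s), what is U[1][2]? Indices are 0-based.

[col 0] pivot 3
  R1 -= 2*R0 → (0, 1, 3)  (L[1][0] := 2)
  R2 -= 2*R0 → (0, 6, 1)  (L[2][0] := 2)

U[1][2] = 3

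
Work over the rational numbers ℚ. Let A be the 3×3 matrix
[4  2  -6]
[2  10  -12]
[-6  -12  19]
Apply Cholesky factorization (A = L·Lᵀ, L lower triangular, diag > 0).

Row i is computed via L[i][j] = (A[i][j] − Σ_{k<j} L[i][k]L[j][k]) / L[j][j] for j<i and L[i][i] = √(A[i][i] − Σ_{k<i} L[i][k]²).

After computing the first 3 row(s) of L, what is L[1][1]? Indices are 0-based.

L[1][1] = 3

Step 1: L[0][0] = √(4) = 2.
  L[1][0] = (2) / L[0][0] = 1.
Step 2: L[1][1] = √(9) = 3.
  L[2][0] = (-6) / L[0][0] = -3.
  L[2][1] = (-9) / L[1][1] = -3.
Step 3: L[2][2] = √(1) = 1.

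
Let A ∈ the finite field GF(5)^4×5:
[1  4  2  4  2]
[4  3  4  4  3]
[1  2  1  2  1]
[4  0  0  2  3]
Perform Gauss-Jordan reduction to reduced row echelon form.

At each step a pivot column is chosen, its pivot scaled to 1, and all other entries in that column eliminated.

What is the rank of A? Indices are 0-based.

rank = 3

pivot(0,0)=1: scale R0 → (1, 4, 2, 4, 2)
  clear (1,0): R1 −= (4)R0 → (0, 2, 1, 3, 0)
  clear (2,0): R2 −= (1)R0 → (0, 3, 4, 3, 4)
  clear (3,0): R3 −= (4)R0 → (0, 4, 2, 1, 0)
pivot(1,1)=2: scale R1 → (0, 1, 3, 4, 0)
  clear (0,1): R0 −= (4)R1 → (1, 0, 0, 3, 2)
  clear (2,1): R2 −= (3)R1 → (0, 0, 0, 1, 4)
  clear (3,1): R3 −= (4)R1 → (0, 0, 0, 0, 0)
col 2: no nonzero at/below row 2; advance.
pivot(2,3)=1: scale R2 → (0, 0, 0, 1, 4)
  clear (0,3): R0 −= (3)R2 → (1, 0, 0, 0, 0)
  clear (1,3): R1 −= (4)R2 → (0, 1, 3, 0, 4)
col 4: no nonzero at/below row 3; advance.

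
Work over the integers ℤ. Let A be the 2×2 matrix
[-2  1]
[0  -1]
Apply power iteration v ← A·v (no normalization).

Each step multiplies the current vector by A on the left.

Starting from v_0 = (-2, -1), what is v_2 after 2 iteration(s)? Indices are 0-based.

v_2 = (-5, -1)

v_0 = (-2, -1).
v_1 = A·v_0 = (3, 1).
v_2 = A·v_1 = (-5, -1).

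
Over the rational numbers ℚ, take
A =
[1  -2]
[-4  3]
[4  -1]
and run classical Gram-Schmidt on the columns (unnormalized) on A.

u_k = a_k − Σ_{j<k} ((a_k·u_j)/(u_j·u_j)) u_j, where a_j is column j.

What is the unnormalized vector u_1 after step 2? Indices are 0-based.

Step 1: u_0 = a_0 = (1, -4, 4).
Step 2: u_1 = a_1 − (-6/11)·u_0 = (-16/11, 9/11, 13/11).

u_1 = (-16/11, 9/11, 13/11)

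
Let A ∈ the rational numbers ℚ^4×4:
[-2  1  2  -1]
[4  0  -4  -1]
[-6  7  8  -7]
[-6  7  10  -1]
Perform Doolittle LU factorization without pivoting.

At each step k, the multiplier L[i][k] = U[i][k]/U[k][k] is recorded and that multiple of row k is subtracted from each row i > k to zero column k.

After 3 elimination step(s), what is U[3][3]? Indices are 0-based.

Step 1: pivot at (0,0) is -2.
  row1 ← row1 − (-2)·row0  ⇒  L[1][0]=-2, U row1=(0, 2, 0, -3)
  row2 ← row2 − (3)·row0  ⇒  L[2][0]=3, U row2=(0, 4, 2, -4)
  row3 ← row3 − (3)·row0  ⇒  L[3][0]=3, U row3=(0, 4, 4, 2)
Step 2: pivot at (1,1) is 2.
  row2 ← row2 − (2)·row1  ⇒  L[2][1]=2, U row2=(0, 0, 2, 2)
  row3 ← row3 − (2)·row1  ⇒  L[3][1]=2, U row3=(0, 0, 4, 8)
Step 3: pivot at (2,2) is 2.
  row3 ← row3 − (2)·row2  ⇒  L[3][2]=2, U row3=(0, 0, 0, 4)

U[3][3] = 4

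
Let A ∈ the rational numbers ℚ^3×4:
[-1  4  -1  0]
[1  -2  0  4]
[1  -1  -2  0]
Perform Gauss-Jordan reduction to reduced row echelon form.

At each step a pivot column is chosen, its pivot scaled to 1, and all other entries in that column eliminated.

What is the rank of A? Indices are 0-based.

rank = 3

step 1: normalize row 0 (÷-1) = (1, -4, 1, 0)
  row 1: subtract 1×row0 = (0, 2, -1, 4)
  row 2: subtract 1×row0 = (0, 3, -3, 0)
step 2: normalize row 1 (÷2) = (0, 1, -1/2, 2)
  row 0: subtract -4×row1 = (1, 0, -1, 8)
  row 2: subtract 3×row1 = (0, 0, -3/2, -6)
step 3: normalize row 2 (÷-3/2) = (0, 0, 1, 4)
  row 0: subtract -1×row2 = (1, 0, 0, 12)
  row 1: subtract -1/2×row2 = (0, 1, 0, 4)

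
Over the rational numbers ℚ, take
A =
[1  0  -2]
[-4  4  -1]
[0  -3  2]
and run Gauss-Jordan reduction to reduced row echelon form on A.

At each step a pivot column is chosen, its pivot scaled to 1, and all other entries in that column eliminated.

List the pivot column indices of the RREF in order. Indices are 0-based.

step 1: normalize row 0 (÷1) = (1, 0, -2)
  row 1: subtract -4×row0 = (0, 4, -9)
step 2: normalize row 1 (÷4) = (0, 1, -9/4)
  row 2: subtract -3×row1 = (0, 0, -19/4)
step 3: normalize row 2 (÷-19/4) = (0, 0, 1)
  row 0: subtract -2×row2 = (1, 0, 0)
  row 1: subtract -9/4×row2 = (0, 1, 0)

pivot columns: 0, 1, 2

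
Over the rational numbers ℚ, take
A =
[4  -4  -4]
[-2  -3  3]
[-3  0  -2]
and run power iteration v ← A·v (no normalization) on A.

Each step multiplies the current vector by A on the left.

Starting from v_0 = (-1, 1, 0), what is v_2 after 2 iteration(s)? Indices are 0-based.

v_2 = (-40, 28, 18)

v_0 = (-1, 1, 0).
v_1 = A·v_0 = (-8, -1, 3).
v_2 = A·v_1 = (-40, 28, 18).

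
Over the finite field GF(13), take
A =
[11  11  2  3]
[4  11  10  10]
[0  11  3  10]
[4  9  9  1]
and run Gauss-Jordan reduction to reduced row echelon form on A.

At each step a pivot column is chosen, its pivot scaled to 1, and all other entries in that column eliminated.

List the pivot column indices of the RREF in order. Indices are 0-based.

pivot columns: 0, 1, 2, 3

pivot(0,0)=11: scale R0 → (1, 1, 12, 5)
  clear (1,0): R1 −= (4)R0 → (0, 7, 1, 3)
  clear (3,0): R3 −= (4)R0 → (0, 5, 0, 7)
pivot(1,1)=7: scale R1 → (0, 1, 2, 6)
  clear (0,1): R0 −= (1)R1 → (1, 0, 10, 12)
  clear (2,1): R2 −= (11)R1 → (0, 0, 7, 9)
  clear (3,1): R3 −= (5)R1 → (0, 0, 3, 3)
pivot(2,2)=7: scale R2 → (0, 0, 1, 5)
  clear (0,2): R0 −= (10)R2 → (1, 0, 0, 1)
  clear (1,2): R1 −= (2)R2 → (0, 1, 0, 9)
  clear (3,2): R3 −= (3)R2 → (0, 0, 0, 1)
pivot(3,3)=1: scale R3 → (0, 0, 0, 1)
  clear (0,3): R0 −= (1)R3 → (1, 0, 0, 0)
  clear (1,3): R1 −= (9)R3 → (0, 1, 0, 0)
  clear (2,3): R2 −= (5)R3 → (0, 0, 1, 0)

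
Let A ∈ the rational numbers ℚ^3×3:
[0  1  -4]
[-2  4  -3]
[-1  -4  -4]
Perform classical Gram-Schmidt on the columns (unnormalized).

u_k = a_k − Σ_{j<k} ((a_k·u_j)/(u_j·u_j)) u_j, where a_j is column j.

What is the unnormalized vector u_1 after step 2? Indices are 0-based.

u_1 = (1, 12/5, -24/5)

Step 1: u_0 = a_0 = (0, -2, -1).
Step 2: u_1 = a_1 − (-4/5)·u_0 = (1, 12/5, -24/5).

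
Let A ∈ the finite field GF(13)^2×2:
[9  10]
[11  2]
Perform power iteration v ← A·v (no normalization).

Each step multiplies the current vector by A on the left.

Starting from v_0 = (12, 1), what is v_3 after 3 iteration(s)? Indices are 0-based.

v_3 = (7, 5)

v_0 = (12, 1).
v_1 = A·v_0 = (1, 4).
v_2 = A·v_1 = (10, 6).
v_3 = A·v_2 = (7, 5).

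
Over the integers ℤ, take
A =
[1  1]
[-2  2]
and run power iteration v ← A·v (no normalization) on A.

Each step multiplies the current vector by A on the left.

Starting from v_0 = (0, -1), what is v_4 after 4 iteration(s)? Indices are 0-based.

v_0 = (0, -1).
v_1 = A·v_0 = (-1, -2).
v_2 = A·v_1 = (-3, -2).
v_3 = A·v_2 = (-5, 2).
v_4 = A·v_3 = (-3, 14).

v_4 = (-3, 14)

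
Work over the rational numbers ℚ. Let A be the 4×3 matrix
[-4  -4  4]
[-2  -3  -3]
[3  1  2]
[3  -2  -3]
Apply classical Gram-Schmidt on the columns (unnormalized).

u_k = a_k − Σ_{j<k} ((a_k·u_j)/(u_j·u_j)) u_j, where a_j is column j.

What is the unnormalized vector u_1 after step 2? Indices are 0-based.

Step 1: u_0 = a_0 = (-4, -2, 3, 3).
Step 2: u_1 = a_1 − (1/2)·u_0 = (-2, -2, -1/2, -7/2).

u_1 = (-2, -2, -1/2, -7/2)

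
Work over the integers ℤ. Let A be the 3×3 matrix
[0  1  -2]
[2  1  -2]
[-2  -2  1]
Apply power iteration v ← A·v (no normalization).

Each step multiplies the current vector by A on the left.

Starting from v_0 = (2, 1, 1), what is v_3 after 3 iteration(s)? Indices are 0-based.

v_3 = (29, 55, -57)

v_0 = (2, 1, 1).
v_1 = A·v_0 = (-1, 3, -5).
v_2 = A·v_1 = (13, 11, -9).
v_3 = A·v_2 = (29, 55, -57).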